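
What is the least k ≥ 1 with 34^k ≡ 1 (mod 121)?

11

ord(34) | φ(121) = φ(11^2) = 11·(11−1) = 110 = 2 · 5 · 11.
Divisors of 110: 1, 2, 5, 10, 11, 22, 55, 110.
Test each divisor d:
34^1 ≡ 34
34^2 ≡ 67
34^5 ≡ 45
34^10 ≡ 89
34^11 ≡ 1
The smallest such exponent is 11, so the order of 34 is 11.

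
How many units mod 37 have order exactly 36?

φ(37) = 37 − 1 = 36 = 2^2 · 3^2.
(Z/37Z)^× is cyclic (|G| = 36); a cyclic group of order m has exactly φ(d) elements of each order d | m, and none otherwise.
36 = 2^2 · 3^2 divides 36, and φ(36) = 12.

12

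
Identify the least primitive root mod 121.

φ(121) = φ(11^2) = 11·(11−1) = 110 = 2 · 5 · 11.
Test candidates g = 2, 3, … against the prime factors q ∈ {2, 5, 11} of φ(121): g is a generator iff g^(110/q) ≢ 1 for every such q.
g = 2: 2^55 ≡ 120; 2^22 ≡ 81; 2^10 ≡ 56 — none is 1, so 2 is a primitive root.
The smallest primitive root modulo 121 is 2.

2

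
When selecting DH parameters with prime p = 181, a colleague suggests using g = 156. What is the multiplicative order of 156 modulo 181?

30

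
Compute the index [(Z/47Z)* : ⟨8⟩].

ord(8) | φ(47) = 47 − 1 = 46 = 2 · 23.
Divisors of 46: 1, 2, 23, 46.
Compute 8^d (mod 47) for the divisors d until we hit 1:
8^1 ≡ 8 (mod 47)
8^2 ≡ 17 (mod 47)
8^23 ≡ 1 (mod 47) ✓
So ord_47(8) = 23, hence |⟨8⟩| = 23.
[(Z/47Z)^× : ⟨8⟩] = 46/23 = 2.

2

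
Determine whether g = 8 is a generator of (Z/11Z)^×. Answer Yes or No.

Yes

φ(11) = 11 − 1 = 10 = 2 · 5.
Test 8^(10/q) mod 11 for each prime factor q of 10:
8^5 ≡ 10 (mod 11)  [q = 2: ≢ 1 ✓]
8^2 ≡ 9 (mod 11)  [q = 5: ≢ 1 ✓]
Every test exponent gives a nontrivial residue, hence 8 generates the full group.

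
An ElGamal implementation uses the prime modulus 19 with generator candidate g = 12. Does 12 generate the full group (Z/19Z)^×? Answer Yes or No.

φ(19) = 19 − 1 = 18 = 2 · 3^2.
It suffices to check that the order of 12 is not a proper divisor of 18: compute 12^(18/q) for q ∈ {2, 3}.
12^9 ≡ 18 (mod 19)  [q = 2: ≢ 1 ✓]
12^6 ≡ 1 (mod 19)  [q = 3: ≡ 1 ✗]
12^6 ≡ 1 shows ord(12) | 6, strictly less than φ(19); not a primitive root.

No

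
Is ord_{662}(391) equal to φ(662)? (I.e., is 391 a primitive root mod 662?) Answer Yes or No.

Yes

φ(662) = φ(2)·φ(331) = 1·330 = 330 = 2 · 3 · 5 · 11.
It suffices to check that the order of 391 is not a proper divisor of 330: compute 391^(330/q) for q ∈ {2, 3, 5, 11}.
391^165 ≡ 661 (mod 662)  [q = 2: ≢ 1 ✓]
391^110 ≡ 31 (mod 662)  [q = 3: ≢ 1 ✓]
391^66 ≡ 481 (mod 662)  [q = 5: ≢ 1 ✓]
391^30 ≡ 605 (mod 662)  [q = 11: ≢ 1 ✓]
Every test exponent gives a nontrivial residue, hence 391 generates the full group.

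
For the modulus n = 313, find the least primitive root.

10

φ(313) = 313 − 1 = 312 = 2^3 · 3 · 13.
g is a primitive root iff g^(312/q) ≢ 1 (mod 313) for each prime q ∈ {2, 3, 13}.
g = 2: 2^156 ≡ 1 — hits 1, so not a primitive root.
g = 3: 3^156 ≡ 1 — hits 1, so not a primitive root.
g = 4: 4^156 ≡ 1 — hits 1, so not a primitive root.
g = 5: 5^156 ≡ 312; 5^104 ≡ 1 — hits 1, so not a primitive root.
g = 6: 6^156 ≡ 1 — hits 1, so not a primitive root.
g = 7: 7^156 ≡ 312; 7^104 ≡ 1 — hits 1, so not a primitive root.
g = 8: 8^156 ≡ 1 — hits 1, so not a primitive root.
g = 9: 9^156 ≡ 1 — hits 1, so not a primitive root.
g = 10: 10^156 ≡ 312; 10^104 ≡ 214; 10^24 ≡ 103 — none is 1, so 10 is a primitive root.
The smallest primitive root modulo 313 is 10.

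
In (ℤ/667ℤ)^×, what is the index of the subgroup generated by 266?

By Lagrange's theorem, ord_667(266) divides φ(667) = φ(23·29) = (23−1)·(29−1) = 22·28 = 616 = 2^3 · 7 · 11.
Divisors of 616: 1, 2, 4, 7, 8, 11, 14, 22, 28, 44, 56, 77, 88, 154, 308, 616.
Compute 266^d (mod 667) for the divisors d until we hit 1:
266^1 ≡ 266 (mod 667)
266^2 ≡ 54 (mod 667)
266^4 ≡ 248 (mod 667)
266^7 ≡ 492 (mod 667)
266^8 ≡ 140 (mod 667)
266^11 ≡ 622 (mod 667)
266^14 ≡ 610 (mod 667)
266^22 ≡ 24 (mod 667)
266^28 ≡ 581 (mod 667)
266^44 ≡ 576 (mod 667)
266^56 ≡ 59 (mod 667)
266^77 ≡ 231 (mod 667)
266^88 ≡ 277 (mod 667)
266^154 ≡ 1 (mod 667) ✓
Thus |⟨266⟩| = ord(266) = 154.
The index is φ(667) / ord(266) = 616 / 154 = 4.

4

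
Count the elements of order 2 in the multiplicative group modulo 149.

φ(149) = 149 − 1 = 148 = 2^2 · 37.
In a cyclic group of order 148, there are φ(d) elements of order d for each divisor d of 148, and zero for non-divisors.
2 | 148, and φ(2) = 2 − 1 = 1.

1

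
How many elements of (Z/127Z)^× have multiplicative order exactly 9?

6

φ(127) = 127 − 1 = 126 = 2 · 3^2 · 7.
(Z/127Z)^× is cyclic (|G| = 126); a cyclic group of order m has exactly φ(d) elements of each order d | m, and none otherwise.
9 = 3^2 divides 126, and φ(9) = 6.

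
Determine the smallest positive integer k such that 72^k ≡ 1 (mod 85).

The order of 72 must divide φ(85) = φ(5·17) = (5−1)·(17−1) = 4·16 = 64 = 2^6.
Divisors of 64: 1, 2, 4, 8, 16, 32, 64.
Check 72^d mod 85 for each divisor in increasing order:
72^1 ≡ 72
72^2 ≡ 84
72^4 ≡ 1
Therefore the multiplicative order of 72 modulo 85 is 4.

4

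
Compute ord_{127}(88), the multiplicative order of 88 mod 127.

63

The order of 88 must divide φ(127) = 127 − 1 = 126 = 2 · 3^2 · 7.
Divisors of 126: 1, 2, 3, 6, 7, 9, 14, 18, 21, 42, 63, 126.
Test each divisor d:
88^1 ≡ 88 (mod 127)
88^2 ≡ 124 (mod 127)
88^3 ≡ 117 (mod 127)
88^6 ≡ 100 (mod 127)
88^7 ≡ 37 (mod 127)
88^9 ≡ 16 (mod 127)
88^14 ≡ 99 (mod 127)
88^18 ≡ 2 (mod 127)
88^21 ≡ 107 (mod 127)
88^42 ≡ 19 (mod 127)
88^63 ≡ 1 (mod 127) ✓
The smallest such exponent is 63, so the order of 88 is 63.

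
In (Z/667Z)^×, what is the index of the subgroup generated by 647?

By Lagrange's theorem, ord_667(647) divides φ(667) = φ(23·29) = (23−1)·(29−1) = 22·28 = 616 = 2^3 · 7 · 11.
Divisors of 616: 1, 2, 4, 7, 8, 11, 14, 22, 28, 44, 56, 77, 88, 154, 308, 616.
Evaluate successive powers at the divisors of 616:
647^1 ≡ 647 (mod 667)
647^2 ≡ 400 (mod 667)
647^4 ≡ 587 (mod 667)
647^7 ≡ 347 (mod 667)
647^8 ≡ 397 (mod 667)
647^11 ≡ 254 (mod 667)
647^14 ≡ 349 (mod 667)
647^22 ≡ 484 (mod 667)
647^28 ≡ 407 (mod 667)
647^44 ≡ 139 (mod 667)
647^56 ≡ 233 (mod 667)
647^77 ≡ 231 (mod 667)
647^88 ≡ 645 (mod 667)
647^154 ≡ 1 (mod 667) ✓
The order of 647 is 154, so the subgroup it generates has 154 elements.
Index = |(Z/667Z)^×| / |⟨647⟩| = 616 / 154 = 4.

4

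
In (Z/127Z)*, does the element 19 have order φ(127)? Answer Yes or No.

No

φ(127) = 127 − 1 = 126 = 2 · 3^2 · 7.
Test 19^(126/q) mod 127 for each prime factor q of 126:
19^63 ≡ 1 (mod 127)  [q = 2: ≡ 1 ✗]
19^42 ≡ 1 (mod 127)  [q = 3: ≡ 1 ✗]
19^18 ≡ 1 (mod 127)  [q = 7: ≡ 1 ✗]
Since 19^63 ≡ 1, the order of 19 divides 63 < 126, so 19 is not a primitive root.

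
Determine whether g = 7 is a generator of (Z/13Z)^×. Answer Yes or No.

φ(13) = 13 − 1 = 12 = 2^2 · 3.
An element g generates (Z/13Z)^× iff g^(12/q) ≢ 1 (mod 13) for each prime q ∈ {2, 3}.
7^6 ≡ 12 (mod 13)  [q = 2: ≢ 1 ✓]
7^4 ≡ 9 (mod 13)  [q = 3: ≢ 1 ✓]
All checks pass, so 7 has order 12 and is a primitive root modulo 13.

Yes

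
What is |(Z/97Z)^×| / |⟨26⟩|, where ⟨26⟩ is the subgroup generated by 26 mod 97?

1

The order of 26 must divide φ(97) = 97 − 1 = 96 = 2^5 · 3.
Divisors of 96: 1, 2, 3, 4, 6, 8, 12, 16, 24, 32, 48, 96.
Compute 26^d (mod 97) for the divisors d until we hit 1:
26^1 ≡ 26
26^2 ≡ 94
26^3 ≡ 19
26^4 ≡ 9
26^6 ≡ 70
26^8 ≡ 81
26^12 ≡ 50
26^16 ≡ 62
26^24 ≡ 75
26^32 ≡ 61
26^48 ≡ 96
26^96 ≡ 1
So ord_97(26) = 96, hence |⟨26⟩| = 96.
[(Z/97Z)^× : ⟨26⟩] = 96/96 = 1.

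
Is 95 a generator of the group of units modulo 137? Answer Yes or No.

Yes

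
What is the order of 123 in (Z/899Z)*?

Since 123 ∈ (Z/899Z)^×, its order divides φ(899) = φ(29·31) = (29−1)·(31−1) = 28·30 = 840 = 2^3 · 3 · 5 · 7.
Divisors of 840: 1, 2, 3, 4, 5, 6, 7, 8, 10, 12, 14, 15, 20, 21, 24, 28, 30, 35, 40, 42, 56, 60, 70, 84, 105, 120, 140, 168, 210, 280, 420, 840.
Test each divisor d:
123^1 ≡ 123
123^2 ≡ 745
123^3 ≡ 836
123^4 ≡ 342
123^5 ≡ 712
123^6 ≡ 373
123^7 ≡ 30
123^8 ≡ 94
123^10 ≡ 807
123^12 ≡ 683
123^14 ≡ 1
Therefore the multiplicative order of 123 modulo 899 is 14.

14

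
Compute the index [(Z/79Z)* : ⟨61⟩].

3

Since 61 ∈ (Z/79Z)^×, its order divides φ(79) = 79 − 1 = 78 = 2 · 3 · 13.
Divisors of 78: 1, 2, 3, 6, 13, 26, 39, 78.
Check 61^d mod 79 for each divisor in increasing order:
61^1 ≡ 61 (mod 79)
61^2 ≡ 8 (mod 79)
61^3 ≡ 14 (mod 79)
61^6 ≡ 38 (mod 79)
61^13 ≡ 78 (mod 79)
61^26 ≡ 1 (mod 79) ✓
So ord_79(61) = 26, hence |⟨61⟩| = 26.
[(Z/79Z)^× : ⟨61⟩] = 78/26 = 3.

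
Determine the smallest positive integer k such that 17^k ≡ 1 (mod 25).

20

ord(17) | φ(25) = φ(5^2) = 5·(5−1) = 20 = 2^2 · 5.
Divisors of 20: 1, 2, 4, 5, 10, 20.
Compute 17^d (mod 25) for the divisors d until we hit 1:
17^1 ≡ 17 (mod 25)
17^2 ≡ 14 (mod 25)
17^4 ≡ 21 (mod 25)
17^5 ≡ 7 (mod 25)
17^10 ≡ 24 (mod 25)
17^20 ≡ 1 (mod 25) ✓
Hence ord(17) = 20.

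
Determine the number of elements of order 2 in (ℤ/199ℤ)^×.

φ(199) = 199 − 1 = 198 = 2 · 3^2 · 11.
In a cyclic group of order 198, there are φ(d) elements of order d for each divisor d of 198, and zero for non-divisors.
2 | 198, and φ(2) = 2 − 1 = 1.

1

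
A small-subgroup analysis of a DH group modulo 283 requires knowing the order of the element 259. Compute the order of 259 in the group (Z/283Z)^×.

282

Since 259 ∈ (Z/283Z)^×, its order divides φ(283) = 283 − 1 = 282 = 2 · 3 · 47.
Divisors of 282: 1, 2, 3, 6, 47, 94, 141, 282.
Test each divisor d:
259^1 ≡ 259 (mod 283)
259^2 ≡ 10 (mod 283)
259^3 ≡ 43 (mod 283)
259^6 ≡ 151 (mod 283)
259^47 ≡ 239 (mod 283)
259^94 ≡ 238 (mod 283)
259^141 ≡ 282 (mod 283)
259^282 ≡ 1 (mod 283) ✓
The smallest such exponent is 282, so the order of 259 is 282.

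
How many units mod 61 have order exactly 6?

2

φ(61) = 61 − 1 = 60 = 2^2 · 3 · 5.
Since (Z/61Z)^× is cyclic of order 60, the number of elements of order d is φ(d) when d | 60 and 0 otherwise.
6 = 2 · 3 divides 60, and φ(6) = 2.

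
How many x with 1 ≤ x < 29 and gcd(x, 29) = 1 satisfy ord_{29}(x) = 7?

φ(29) = 29 − 1 = 28 = 2^2 · 7.
Since (Z/29Z)^× is cyclic of order 28, the number of elements of order d is φ(d) when d | 28 and 0 otherwise.
7 | 28, and φ(7) = 7 − 1 = 6.

6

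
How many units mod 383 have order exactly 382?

190

φ(383) = 383 − 1 = 382 = 2 · 191.
(Z/383Z)^× is cyclic (|G| = 382); a cyclic group of order m has exactly φ(d) elements of each order d | m, and none otherwise.
382 = 2 · 191 divides 382, and φ(382) = 190.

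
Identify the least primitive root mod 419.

2

φ(419) = 419 − 1 = 418 = 2 · 11 · 19.
Test candidates g = 2, 3, … against the prime factors q ∈ {2, 11, 19} of φ(419): g is a generator iff g^(418/q) ≢ 1 for every such q.
g = 2: 2^209 ≡ 418; 2^38 ≡ 334; 2^22 ≡ 114 — none is 1, so 2 is a primitive root.
The smallest primitive root modulo 419 is 2.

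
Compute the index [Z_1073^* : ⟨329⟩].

The order of 329 must divide φ(1073) = φ(29·37) = (29−1)·(37−1) = 28·36 = 1008 = 2^4 · 3^2 · 7.
Divisors of 1008: 1, 2, 3, 4, 6, 7, 8, 9, 12, 14, 16, 18, 21, 24, 28, 36, 42, 48, 56, 63, 72, 84, 112, 126, 144, 168, 252, 336, 504, 1008.
Compute 329^d (mod 1073) for the divisors d until we hit 1:
329^1 ≡ 329 (mod 1073)
329^2 ≡ 941 (mod 1073)
329^3 ≡ 565 (mod 1073)
329^4 ≡ 256 (mod 1073)
329^6 ≡ 544 (mod 1073)
329^7 ≡ 858 (mod 1073)
329^8 ≡ 83 (mod 1073)
329^9 ≡ 482 (mod 1073)
329^12 ≡ 861 (mod 1073)
329^14 ≡ 86 (mod 1073)
329^16 ≡ 451 (mod 1073)
329^18 ≡ 556 (mod 1073)
329^21 ≡ 824 (mod 1073)
329^24 ≡ 951 (mod 1073)
329^28 ≡ 958 (mod 1073)
329^36 ≡ 112 (mod 1073)
329^42 ≡ 840 (mod 1073)
329^48 ≡ 935 (mod 1073)
329^56 ≡ 349 (mod 1073)
329^63 ≡ 75 (mod 1073)
329^72 ≡ 741 (mod 1073)
329^84 ≡ 639 (mod 1073)
329^112 ≡ 552 (mod 1073)
329^126 ≡ 260 (mod 1073)
329^144 ≡ 778 (mod 1073)
329^168 ≡ 581 (mod 1073)
329^252 ≡ 1 (mod 1073) ✓
Thus |⟨329⟩| = ord(329) = 252.
The index is φ(1073) / ord(329) = 1008 / 252 = 4.

4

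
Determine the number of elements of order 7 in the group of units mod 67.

φ(67) = 67 − 1 = 66 = 2 · 3 · 11.
Since (Z/67Z)^× is cyclic of order 66, the number of elements of order d is φ(d) when d | 66 and 0 otherwise.
Since 7 ∤ 66, the count is 0.

0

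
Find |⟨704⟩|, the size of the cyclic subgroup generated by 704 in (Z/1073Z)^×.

28

The order of 704 must divide φ(1073) = φ(29·37) = (29−1)·(37−1) = 28·36 = 1008 = 2^4 · 3^2 · 7.
Divisors of 1008: 1, 2, 3, 4, 6, 7, 8, 9, 12, 14, 16, 18, 21, 24, 28, 36, 42, 48, 56, 63, 72, 84, 112, 126, 144, 168, 252, 336, 504, 1008.
Test each divisor d:
704^1 ≡ 704
704^2 ≡ 963
704^3 ≡ 889
704^4 ≡ 297
704^6 ≡ 593
704^7 ≡ 75
704^8 ≡ 223
704^9 ≡ 334
704^12 ≡ 778
704^14 ≡ 260
704^16 ≡ 371
704^18 ≡ 1037
704^21 ≡ 186
704^24 ≡ 112
704^28 ≡ 1
Therefore the multiplicative order of 704 modulo 1073 is 28.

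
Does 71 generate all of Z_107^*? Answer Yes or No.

Yes

φ(107) = 107 − 1 = 106 = 2 · 53.
71 is a primitive root mod 107 iff 71^(φ(107)/q) ≢ 1 for every prime q | φ(107), i.e. q ∈ {2, 53}.
71^53 ≡ 106 (mod 107)  [q = 2: ≢ 1 ✓]
71^2 ≡ 12 (mod 107)  [q = 53: ≢ 1 ✓]
Every test exponent gives a nontrivial residue, hence 71 generates the full group.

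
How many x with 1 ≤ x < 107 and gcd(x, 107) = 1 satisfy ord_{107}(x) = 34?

0

φ(107) = 107 − 1 = 106 = 2 · 53.
Since (Z/107Z)^× is cyclic of order 106, the number of elements of order d is φ(d) when d | 106 and 0 otherwise.
Since 34 ∤ 106, the count is 0.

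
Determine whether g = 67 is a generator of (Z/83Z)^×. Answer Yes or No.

Yes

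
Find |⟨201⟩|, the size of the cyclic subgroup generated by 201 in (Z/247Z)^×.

12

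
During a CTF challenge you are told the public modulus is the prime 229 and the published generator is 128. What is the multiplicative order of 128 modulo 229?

76

The order of 128 must divide φ(229) = 229 − 1 = 228 = 2^2 · 3 · 19.
Divisors of 228: 1, 2, 3, 4, 6, 12, 19, 38, 57, 76, 114, 228.
Compute 128^d (mod 229) for the divisors d until we hit 1:
128^1 ≡ 128
128^2 ≡ 125
128^3 ≡ 199
128^4 ≡ 53
128^6 ≡ 213
128^12 ≡ 27
128^19 ≡ 122
128^38 ≡ 228
128^57 ≡ 107
128^76 ≡ 1
Therefore the multiplicative order of 128 modulo 229 is 76.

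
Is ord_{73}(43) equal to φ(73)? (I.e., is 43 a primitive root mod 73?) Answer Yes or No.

No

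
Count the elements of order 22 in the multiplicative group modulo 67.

φ(67) = 67 − 1 = 66 = 2 · 3 · 11.
(Z/67Z)^× is cyclic (|G| = 66); a cyclic group of order m has exactly φ(d) elements of each order d | m, and none otherwise.
22 = 2 · 11 divides 66, and φ(22) = 10.

10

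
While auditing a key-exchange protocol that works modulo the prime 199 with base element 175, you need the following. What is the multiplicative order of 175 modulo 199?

9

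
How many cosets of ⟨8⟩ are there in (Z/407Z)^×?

ord(8) | φ(407) = φ(11·37) = (11−1)·(37−1) = 10·36 = 360 = 2^3 · 3^2 · 5.
Divisors of 360: 1, 2, 3, 4, 5, 6, 8, 9, 10, 12, 15, 18, 20, 24, 30, 36, 40, 45, 60, 72, 90, 120, 180, 360.
Evaluate successive powers at the divisors of 360:
8^1 ≡ 8 (mod 407)
8^2 ≡ 64 (mod 407)
8^3 ≡ 105 (mod 407)
8^4 ≡ 26 (mod 407)
8^5 ≡ 208 (mod 407)
8^6 ≡ 36 (mod 407)
8^8 ≡ 269 (mod 407)
8^9 ≡ 117 (mod 407)
8^10 ≡ 122 (mod 407)
8^12 ≡ 75 (mod 407)
8^15 ≡ 142 (mod 407)
8^18 ≡ 258 (mod 407)
8^20 ≡ 232 (mod 407)
8^24 ≡ 334 (mod 407)
8^30 ≡ 221 (mod 407)
8^36 ≡ 223 (mod 407)
8^40 ≡ 100 (mod 407)
8^45 ≡ 43 (mod 407)
8^60 ≡ 1 (mod 407) ✓
So ord_407(8) = 60, hence |⟨8⟩| = 60.
[(Z/407Z)^× : ⟨8⟩] = 360/60 = 6.

6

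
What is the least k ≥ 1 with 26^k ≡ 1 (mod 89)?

88

Since 26 ∈ (Z/89Z)^×, its order divides φ(89) = 89 − 1 = 88 = 2^3 · 11.
Divisors of 88: 1, 2, 4, 8, 11, 22, 44, 88.
Compute 26^d (mod 89) for the divisors d until we hit 1:
26^1 ≡ 26 (mod 89)
26^2 ≡ 53 (mod 89)
26^4 ≡ 50 (mod 89)
26^8 ≡ 8 (mod 89)
26^11 ≡ 77 (mod 89)
26^22 ≡ 55 (mod 89)
26^44 ≡ 88 (mod 89)
26^88 ≡ 1 (mod 89) ✓
Therefore the multiplicative order of 26 modulo 89 is 88.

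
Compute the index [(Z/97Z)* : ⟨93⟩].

4

Since 93 ∈ (Z/97Z)^×, its order divides φ(97) = 97 − 1 = 96 = 2^5 · 3.
Divisors of 96: 1, 2, 3, 4, 6, 8, 12, 16, 24, 32, 48, 96.
Compute 93^d (mod 97) for the divisors d until we hit 1:
93^1 ≡ 93
93^2 ≡ 16
93^3 ≡ 33
93^4 ≡ 62
93^6 ≡ 22
93^8 ≡ 61
93^12 ≡ 96
93^16 ≡ 35
93^24 ≡ 1
So ord_97(93) = 24, hence |⟨93⟩| = 24.
Index = |(Z/97Z)^×| / |⟨93⟩| = 96 / 24 = 4.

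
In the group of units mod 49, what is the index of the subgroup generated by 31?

7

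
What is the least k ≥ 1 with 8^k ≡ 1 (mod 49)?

7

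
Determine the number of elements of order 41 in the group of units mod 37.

0

φ(37) = 37 − 1 = 36 = 2^2 · 3^2.
(Z/37Z)^× is cyclic (|G| = 36); a cyclic group of order m has exactly φ(d) elements of each order d | m, and none otherwise.
Here 36 is not a multiple of 41, so there are no elements of order 41.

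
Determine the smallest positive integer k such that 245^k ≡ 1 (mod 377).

84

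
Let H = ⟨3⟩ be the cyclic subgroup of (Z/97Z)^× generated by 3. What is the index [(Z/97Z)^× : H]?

By Lagrange's theorem, ord_97(3) divides φ(97) = 97 − 1 = 96 = 2^5 · 3.
Divisors of 96: 1, 2, 3, 4, 6, 8, 12, 16, 24, 32, 48, 96.
Evaluate successive powers at the divisors of 96:
3^1 ≡ 3 (mod 97)
3^2 ≡ 9 (mod 97)
3^3 ≡ 27 (mod 97)
3^4 ≡ 81 (mod 97)
3^6 ≡ 50 (mod 97)
3^8 ≡ 62 (mod 97)
3^12 ≡ 75 (mod 97)
3^16 ≡ 61 (mod 97)
3^24 ≡ 96 (mod 97)
3^32 ≡ 35 (mod 97)
3^48 ≡ 1 (mod 97) ✓
Thus |⟨3⟩| = ord(3) = 48.
The index is φ(97) / ord(3) = 96 / 48 = 2.

2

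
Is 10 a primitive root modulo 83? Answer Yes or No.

No

φ(83) = 83 − 1 = 82 = 2 · 41.
Test 10^(82/q) mod 83 for each prime factor q of 82:
10^41 ≡ 1 (mod 83)  [q = 2: ≡ 1 ✗]
10^2 ≡ 17 (mod 83)  [q = 41: ≢ 1 ✓]
The check at q = 2 fails, so 10 generates a proper subgroup.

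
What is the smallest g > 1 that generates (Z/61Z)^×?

2

φ(61) = 61 − 1 = 60 = 2^2 · 3 · 5.
Test candidates g = 2, 3, … against the prime factors q ∈ {2, 3, 5} of φ(61): g is a generator iff g^(60/q) ≢ 1 for every such q.
g = 2: 2^30 ≡ 60; 2^20 ≡ 47; 2^12 ≡ 9 — none is 1, so 2 is a primitive root.
So 2 is the smallest generator of (Z/61Z)^×.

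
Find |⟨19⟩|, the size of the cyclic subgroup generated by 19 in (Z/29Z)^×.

Since 19 ∈ (Z/29Z)^×, its order divides φ(29) = 29 − 1 = 28 = 2^2 · 7.
Divisors of 28: 1, 2, 4, 7, 14, 28.
Test each divisor d:
19^1 ≡ 19 (mod 29)
19^2 ≡ 13 (mod 29)
19^4 ≡ 24 (mod 29)
19^7 ≡ 12 (mod 29)
19^14 ≡ 28 (mod 29)
19^28 ≡ 1 (mod 29) ✓
So ord_29(19) = 28.

28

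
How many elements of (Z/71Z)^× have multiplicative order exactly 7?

φ(71) = 71 − 1 = 70 = 2 · 5 · 7.
Since (Z/71Z)^× is cyclic of order 70, the number of elements of order d is φ(d) when d | 70 and 0 otherwise.
7 | 70, and φ(7) = 7 − 1 = 6.

6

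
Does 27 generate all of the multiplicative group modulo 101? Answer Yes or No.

φ(101) = 101 − 1 = 100 = 2^2 · 5^2.
Test 27^(100/q) mod 101 for each prime factor q of 100:
27^50 ≡ 100 (mod 101)  [q = 2: ≢ 1 ✓]
27^20 ≡ 36 (mod 101)  [q = 5: ≢ 1 ✓]
None equal 1, so ord_101(27) = 100: 27 is a primitive root.

Yes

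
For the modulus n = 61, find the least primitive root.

φ(61) = 61 − 1 = 60 = 2^2 · 3 · 5.
Test candidates g = 2, 3, … against the prime factors q ∈ {2, 3, 5} of φ(61): g is a generator iff g^(60/q) ≢ 1 for every such q.
g = 2: 2^30 ≡ 60; 2^20 ≡ 47; 2^12 ≡ 9 — none is 1, so 2 is a primitive root.
Hence the least primitive root of 61 is 2.

2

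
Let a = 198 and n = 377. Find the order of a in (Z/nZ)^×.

By Lagrange's theorem, ord_377(198) divides φ(377) = φ(13·29) = (13−1)·(29−1) = 12·28 = 336 = 2^4 · 3 · 7.
Divisors of 336: 1, 2, 3, 4, 6, 7, 8, 12, 14, 16, 21, 24, 28, 42, 48, 56, 84, 112, 168, 336.
Evaluate successive powers at the divisors of 336:
198^1 ≡ 198
198^2 ≡ 373
198^3 ≡ 339
198^4 ≡ 16
198^6 ≡ 313
198^7 ≡ 146
198^8 ≡ 256
198^12 ≡ 326
198^14 ≡ 204
198^16 ≡ 315
198^21 ≡ 1
So ord_377(198) = 21.

21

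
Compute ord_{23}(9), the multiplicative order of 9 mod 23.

By Lagrange's theorem, ord_23(9) divides φ(23) = 23 − 1 = 22 = 2 · 11.
Divisors of 22: 1, 2, 11, 22.
Check 9^d mod 23 for each divisor in increasing order:
9^1 ≡ 9 (mod 23)
9^2 ≡ 12 (mod 23)
9^11 ≡ 1 (mod 23) ✓
So ord_23(9) = 11.

11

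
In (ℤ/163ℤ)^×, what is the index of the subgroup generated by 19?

Since 19 ∈ (Z/163Z)^×, its order divides φ(163) = 163 − 1 = 162 = 2 · 3^4.
Divisors of 162: 1, 2, 3, 6, 9, 18, 27, 54, 81, 162.
Evaluate successive powers at the divisors of 162:
19^1 ≡ 19
19^2 ≡ 35
19^3 ≡ 13
19^6 ≡ 6
19^9 ≡ 78
19^18 ≡ 53
19^27 ≡ 59
19^54 ≡ 58
19^81 ≡ 162
19^162 ≡ 1
So ord_163(19) = 162, hence |⟨19⟩| = 162.
The index is φ(163) / ord(19) = 162 / 162 = 1.

1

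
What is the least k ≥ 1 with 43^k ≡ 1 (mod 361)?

The order of 43 must divide φ(361) = φ(19^2) = 19·(19−1) = 342 = 2 · 3^2 · 19.
Divisors of 342: 1, 2, 3, 6, 9, 18, 19, 38, 57, 114, 171, 342.
Compute 43^d (mod 361) for the divisors d until we hit 1:
43^1 ≡ 43 (mod 361)
43^2 ≡ 44 (mod 361)
43^3 ≡ 87 (mod 361)
43^6 ≡ 349 (mod 361)
43^9 ≡ 39 (mod 361)
43^18 ≡ 77 (mod 361)
43^19 ≡ 62 (mod 361)
43^38 ≡ 234 (mod 361)
43^57 ≡ 68 (mod 361)
43^114 ≡ 292 (mod 361)
43^171 ≡ 1 (mod 361) ✓
So ord_361(43) = 171.

171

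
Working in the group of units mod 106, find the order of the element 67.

52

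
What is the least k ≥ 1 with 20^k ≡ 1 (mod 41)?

20

By Lagrange's theorem, ord_41(20) divides φ(41) = 41 − 1 = 40 = 2^3 · 5.
Divisors of 40: 1, 2, 4, 5, 8, 10, 20, 40.
Compute 20^d (mod 41) for the divisors d until we hit 1:
20^1 ≡ 20 (mod 41)
20^2 ≡ 31 (mod 41)
20^4 ≡ 18 (mod 41)
20^5 ≡ 32 (mod 41)
20^8 ≡ 37 (mod 41)
20^10 ≡ 40 (mod 41)
20^20 ≡ 1 (mod 41) ✓
Hence ord(20) = 20.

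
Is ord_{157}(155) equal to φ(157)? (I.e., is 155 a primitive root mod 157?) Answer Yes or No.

φ(157) = 157 − 1 = 156 = 2^2 · 3 · 13.
155 is a primitive root mod 157 iff 155^(φ(157)/q) ≢ 1 for every prime q | φ(157), i.e. q ∈ {2, 3, 13}.
155^78 ≡ 156 (mod 157)  [q = 2: ≢ 1 ✓]
155^52 ≡ 1 (mod 157)  [q = 3: ≡ 1 ✗]
155^12 ≡ 14 (mod 157)  [q = 13: ≢ 1 ✓]
The check at q = 3 fails, so 155 generates a proper subgroup.

No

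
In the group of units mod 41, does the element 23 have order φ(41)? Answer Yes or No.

φ(41) = 41 − 1 = 40 = 2^3 · 5.
It suffices to check that the order of 23 is not a proper divisor of 40: compute 23^(40/q) for q ∈ {2, 5}.
23^20 ≡ 1 (mod 41)  [q = 2: ≡ 1 ✗]
23^8 ≡ 10 (mod 41)  [q = 5: ≢ 1 ✓]
The check at q = 2 fails, so 23 generates a proper subgroup.

No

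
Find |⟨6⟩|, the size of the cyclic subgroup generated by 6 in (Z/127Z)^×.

126

By Lagrange's theorem, ord_127(6) divides φ(127) = 127 − 1 = 126 = 2 · 3^2 · 7.
Divisors of 126: 1, 2, 3, 6, 7, 9, 14, 18, 21, 42, 63, 126.
Evaluate successive powers at the divisors of 126:
6^1 ≡ 6 (mod 127)
6^2 ≡ 36 (mod 127)
6^3 ≡ 89 (mod 127)
6^6 ≡ 47 (mod 127)
6^7 ≡ 28 (mod 127)
6^9 ≡ 119 (mod 127)
6^14 ≡ 22 (mod 127)
6^18 ≡ 64 (mod 127)
6^21 ≡ 108 (mod 127)
6^42 ≡ 107 (mod 127)
6^63 ≡ 126 (mod 127)
6^126 ≡ 1 (mod 127) ✓
Therefore the multiplicative order of 6 modulo 127 is 126.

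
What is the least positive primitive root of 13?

2

φ(13) = 13 − 1 = 12 = 2^2 · 3.
Test candidates g = 2, 3, … against the prime factors q ∈ {2, 3} of φ(13): g is a generator iff g^(12/q) ≢ 1 for every such q.
g = 2: 2^6 ≡ 12; 2^4 ≡ 3 — none is 1, so 2 is a primitive root.
Hence the least primitive root of 13 is 2.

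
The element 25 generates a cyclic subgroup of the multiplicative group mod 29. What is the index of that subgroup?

ord(25) | φ(29) = 29 − 1 = 28 = 2^2 · 7.
Divisors of 28: 1, 2, 4, 7, 14, 28.
Test each divisor d:
25^1 ≡ 25 (mod 29)
25^2 ≡ 16 (mod 29)
25^4 ≡ 24 (mod 29)
25^7 ≡ 1 (mod 29) ✓
So ord_29(25) = 7, hence |⟨25⟩| = 7.
Index = |(Z/29Z)^×| / |⟨25⟩| = 28 / 7 = 4.

4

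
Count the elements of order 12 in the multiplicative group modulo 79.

0

φ(79) = 79 − 1 = 78 = 2 · 3 · 13.
(Z/79Z)^× is cyclic (|G| = 78); a cyclic group of order m has exactly φ(d) elements of each order d | m, and none otherwise.
Since 12 ∤ 78, the count is 0.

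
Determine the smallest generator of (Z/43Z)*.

3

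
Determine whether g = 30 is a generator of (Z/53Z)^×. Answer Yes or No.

No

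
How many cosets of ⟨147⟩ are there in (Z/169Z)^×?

26

By Lagrange's theorem, ord_169(147) divides φ(169) = φ(13^2) = 13·(13−1) = 156 = 2^2 · 3 · 13.
Divisors of 156: 1, 2, 3, 4, 6, 12, 13, 26, 39, 52, 78, 156.
Test each divisor d:
147^1 ≡ 147 (mod 169)
147^2 ≡ 146 (mod 169)
147^3 ≡ 168 (mod 169)
147^4 ≡ 22 (mod 169)
147^6 ≡ 1 (mod 169) ✓
So ord_169(147) = 6, hence |⟨147⟩| = 6.
Index = |(Z/169Z)^×| / |⟨147⟩| = 156 / 6 = 26.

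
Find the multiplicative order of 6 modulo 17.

16

By Lagrange's theorem, ord_17(6) divides φ(17) = 17 − 1 = 16 = 2^4.
Divisors of 16: 1, 2, 4, 8, 16.
Compute 6^d (mod 17) for the divisors d until we hit 1:
6^1 ≡ 6 (mod 17)
6^2 ≡ 2 (mod 17)
6^4 ≡ 4 (mod 17)
6^8 ≡ 16 (mod 17)
6^16 ≡ 1 (mod 17) ✓
Therefore the multiplicative order of 6 modulo 17 is 16.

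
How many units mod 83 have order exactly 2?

1

φ(83) = 83 − 1 = 82 = 2 · 41.
In a cyclic group of order 82, there are φ(d) elements of order d for each divisor d of 82, and zero for non-divisors.
2 | 82, and φ(2) = 2 − 1 = 1.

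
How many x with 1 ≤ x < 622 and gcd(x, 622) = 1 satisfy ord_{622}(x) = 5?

φ(622) = φ(2)·φ(311) = 1·310 = 310 = 2 · 5 · 31.
(Z/622Z)^× is cyclic (|G| = 310); a cyclic group of order m has exactly φ(d) elements of each order d | m, and none otherwise.
5 | 310, and φ(5) = 5 − 1 = 4.

4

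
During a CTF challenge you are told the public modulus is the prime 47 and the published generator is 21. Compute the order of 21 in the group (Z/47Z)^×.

By Lagrange's theorem, ord_47(21) divides φ(47) = 47 − 1 = 46 = 2 · 23.
Divisors of 46: 1, 2, 23, 46.
Test each divisor d:
21^1 ≡ 21 (mod 47)
21^2 ≡ 18 (mod 47)
21^23 ≡ 1 (mod 47) ✓
Hence ord(21) = 23.

23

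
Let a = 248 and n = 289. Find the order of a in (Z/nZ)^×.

ord(248) | φ(289) = φ(17^2) = 17·(17−1) = 272 = 2^4 · 17.
Divisors of 272: 1, 2, 4, 8, 16, 17, 34, 68, 136, 272.
Check 248^d mod 289 for each divisor in increasing order:
248^1 ≡ 248
248^2 ≡ 236
248^4 ≡ 208
248^8 ≡ 203
248^16 ≡ 171
248^17 ≡ 214
248^34 ≡ 134
248^68 ≡ 38
248^136 ≡ 288
248^272 ≡ 1
So ord_289(248) = 272.

272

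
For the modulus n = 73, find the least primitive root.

5

φ(73) = 73 − 1 = 72 = 2^3 · 3^2.
g is a primitive root iff g^(72/q) ≢ 1 (mod 73) for each prime q ∈ {2, 3}.
g = 2: 2^36 ≡ 1 — hits 1, so not a primitive root.
g = 3: 3^36 ≡ 1 — hits 1, so not a primitive root.
g = 4: 4^36 ≡ 1 — hits 1, so not a primitive root.
g = 5: 5^36 ≡ 72; 5^24 ≡ 8 — none is 1, so 5 is a primitive root.
So 5 is the smallest generator of (Z/73Z)^×.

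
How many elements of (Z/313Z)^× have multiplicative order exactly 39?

24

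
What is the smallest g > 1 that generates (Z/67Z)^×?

2

φ(67) = 67 − 1 = 66 = 2 · 3 · 11.
Test candidates g = 2, 3, … against the prime factors q ∈ {2, 3, 11} of φ(67): g is a generator iff g^(66/q) ≢ 1 for every such q.
g = 2: 2^33 ≡ 66; 2^22 ≡ 37; 2^6 ≡ 64 — none is 1, so 2 is a primitive root.
The smallest primitive root modulo 67 is 2.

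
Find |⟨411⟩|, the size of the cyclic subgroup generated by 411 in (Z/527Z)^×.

80

Since 411 ∈ (Z/527Z)^×, its order divides φ(527) = φ(17·31) = (17−1)·(31−1) = 16·30 = 480 = 2^5 · 3 · 5.
Divisors of 480: 1, 2, 3, 4, 5, 6, 8, 10, 12, 15, 16, 20, 24, 30, 32, 40, 48, 60, 80, 96, 120, 160, 240, 480.
Check 411^d mod 527 for each divisor in increasing order:
411^1 ≡ 411 (mod 527)
411^2 ≡ 281 (mod 527)
411^3 ≡ 78 (mod 527)
411^4 ≡ 438 (mod 527)
411^5 ≡ 311 (mod 527)
411^6 ≡ 287 (mod 527)
411^8 ≡ 16 (mod 527)
411^10 ≡ 280 (mod 527)
411^12 ≡ 157 (mod 527)
411^15 ≡ 125 (mod 527)
411^16 ≡ 256 (mod 527)
411^20 ≡ 404 (mod 527)
411^24 ≡ 407 (mod 527)
411^30 ≡ 342 (mod 527)
411^32 ≡ 188 (mod 527)
411^40 ≡ 373 (mod 527)
411^48 ≡ 171 (mod 527)
411^60 ≡ 497 (mod 527)
411^80 ≡ 1 (mod 527) ✓
Hence ord(411) = 80.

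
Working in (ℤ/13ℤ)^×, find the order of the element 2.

The order of 2 must divide φ(13) = 13 − 1 = 12 = 2^2 · 3.
Divisors of 12: 1, 2, 3, 4, 6, 12.
Evaluate successive powers at the divisors of 12:
2^1 ≡ 2
2^2 ≡ 4
2^3 ≡ 8
2^4 ≡ 3
2^6 ≡ 12
2^12 ≡ 1
Hence ord(2) = 12.

12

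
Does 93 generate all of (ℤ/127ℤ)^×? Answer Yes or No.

Yes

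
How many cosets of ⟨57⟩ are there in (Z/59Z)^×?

2

Since 57 ∈ (Z/59Z)^×, its order divides φ(59) = 59 − 1 = 58 = 2 · 29.
Divisors of 58: 1, 2, 29, 58.
Evaluate successive powers at the divisors of 58:
57^1 ≡ 57 (mod 59)
57^2 ≡ 4 (mod 59)
57^29 ≡ 1 (mod 59) ✓
Thus |⟨57⟩| = ord(57) = 29.
[(Z/59Z)^× : ⟨57⟩] = 58/29 = 2.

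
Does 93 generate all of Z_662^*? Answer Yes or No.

Yes

φ(662) = φ(2)·φ(331) = 1·330 = 330 = 2 · 3 · 5 · 11.
93 is a primitive root mod 662 iff 93^(φ(662)/q) ≢ 1 for every prime q | φ(662), i.e. q ∈ {2, 3, 5, 11}.
93^165 ≡ 661 (mod 662)  [q = 2: ≢ 1 ✓]
93^110 ≡ 31 (mod 662)  [q = 3: ≢ 1 ✓]
93^66 ≡ 395 (mod 662)  [q = 5: ≢ 1 ✓]
93^30 ≡ 601 (mod 662)  [q = 11: ≢ 1 ✓]
All checks pass, so 93 has order 330 and is a primitive root modulo 662.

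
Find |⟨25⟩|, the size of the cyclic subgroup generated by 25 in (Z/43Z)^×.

Since 25 ∈ (Z/43Z)^×, its order divides φ(43) = 43 − 1 = 42 = 2 · 3 · 7.
Divisors of 42: 1, 2, 3, 6, 7, 14, 21, 42.
Evaluate successive powers at the divisors of 42:
25^1 ≡ 25 (mod 43)
25^2 ≡ 23 (mod 43)
25^3 ≡ 16 (mod 43)
25^6 ≡ 41 (mod 43)
25^7 ≡ 36 (mod 43)
25^14 ≡ 6 (mod 43)
25^21 ≡ 1 (mod 43) ✓
So ord_43(25) = 21.

21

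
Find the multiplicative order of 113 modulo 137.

136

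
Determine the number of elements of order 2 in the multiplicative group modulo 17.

φ(17) = 17 − 1 = 16 = 2^4.
Since (Z/17Z)^× is cyclic of order 16, the number of elements of order d is φ(d) when d | 16 and 0 otherwise.
2 | 16, and φ(2) = 2 − 1 = 1.

1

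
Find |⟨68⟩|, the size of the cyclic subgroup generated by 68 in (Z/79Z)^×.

78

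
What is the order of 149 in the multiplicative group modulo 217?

By Lagrange's theorem, ord_217(149) divides φ(217) = φ(7·31) = (7−1)·(31−1) = 6·30 = 180 = 2^2 · 3^2 · 5.
Divisors of 180: 1, 2, 3, 4, 5, 6, 9, 10, 12, 15, 18, 20, 30, 36, 45, 60, 90, 180.
Check 149^d mod 217 for each divisor in increasing order:
149^1 ≡ 149 (mod 217)
149^2 ≡ 67 (mod 217)
149^3 ≡ 1 (mod 217) ✓
Hence ord(149) = 3.

3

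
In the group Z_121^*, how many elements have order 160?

φ(121) = φ(11^2) = 11·(11−1) = 110 = 2 · 5 · 11.
(Z/121Z)^× is cyclic (|G| = 110); a cyclic group of order m has exactly φ(d) elements of each order d | m, and none otherwise.
Since 160 ∤ 110, the count is 0.

0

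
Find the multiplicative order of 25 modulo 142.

5

By Lagrange's theorem, ord_142(25) divides φ(142) = φ(2)·φ(71) = 1·70 = 70 = 2 · 5 · 7.
Divisors of 70: 1, 2, 5, 7, 10, 14, 35, 70.
Compute 25^d (mod 142) for the divisors d until we hit 1:
25^1 ≡ 25 (mod 142)
25^2 ≡ 57 (mod 142)
25^5 ≡ 1 (mod 142) ✓
The smallest such exponent is 5, so the order of 25 is 5.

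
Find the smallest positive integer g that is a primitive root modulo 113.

3

φ(113) = 113 − 1 = 112 = 2^4 · 7.
g is a primitive root iff g^(112/q) ≢ 1 (mod 113) for each prime q ∈ {2, 7}.
g = 2: 2^56 ≡ 1 — hits 1, so not a primitive root.
g = 3: 3^56 ≡ 112; 3^16 ≡ 49 — none is 1, so 3 is a primitive root.
Hence the least primitive root of 113 is 3.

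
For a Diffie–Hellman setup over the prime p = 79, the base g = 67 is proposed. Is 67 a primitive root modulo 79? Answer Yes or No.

No

φ(79) = 79 − 1 = 78 = 2 · 3 · 13.
An element g generates (Z/79Z)^× iff g^(78/q) ≢ 1 (mod 79) for each prime q ∈ {2, 3, 13}.
67^39 ≡ 1 (mod 79)  [q = 2: ≡ 1 ✗]
67^26 ≡ 1 (mod 79)  [q = 3: ≡ 1 ✗]
67^6 ≡ 21 (mod 79)  [q = 13: ≢ 1 ✓]
67^39 ≡ 1 shows ord(67) | 39, strictly less than φ(79); not a primitive root.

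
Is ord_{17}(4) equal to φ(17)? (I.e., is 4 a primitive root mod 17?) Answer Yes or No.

No

φ(17) = 17 − 1 = 16 = 2^4.
An element g generates (Z/17Z)^× iff g^(16/q) ≢ 1 (mod 17) for each prime q ∈ {2}.
4^8 ≡ 1 (mod 17)  [q = 2: ≡ 1 ✗]
The check at q = 2 fails, so 4 generates a proper subgroup.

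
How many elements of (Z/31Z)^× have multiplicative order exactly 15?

8

φ(31) = 31 − 1 = 30 = 2 · 3 · 5.
(Z/31Z)^× is cyclic (|G| = 30); a cyclic group of order m has exactly φ(d) elements of each order d | m, and none otherwise.
15 = 3 · 5 divides 30, and φ(15) = 8.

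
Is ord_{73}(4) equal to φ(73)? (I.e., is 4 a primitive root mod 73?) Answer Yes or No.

No

φ(73) = 73 − 1 = 72 = 2^3 · 3^2.
An element g generates (Z/73Z)^× iff g^(72/q) ≢ 1 (mod 73) for each prime q ∈ {2, 3}.
4^36 ≡ 1 (mod 73)  [q = 2: ≡ 1 ✗]
4^24 ≡ 8 (mod 73)  [q = 3: ≢ 1 ✓]
4^36 ≡ 1 shows ord(4) | 36, strictly less than φ(73); not a primitive root.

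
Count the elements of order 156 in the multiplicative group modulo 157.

48

φ(157) = 157 − 1 = 156 = 2^2 · 3 · 13.
(Z/157Z)^× is cyclic (|G| = 156); a cyclic group of order m has exactly φ(d) elements of each order d | m, and none otherwise.
156 = 2^2 · 3 · 13 divides 156, and φ(156) = 48.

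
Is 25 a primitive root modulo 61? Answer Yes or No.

No

φ(61) = 61 − 1 = 60 = 2^2 · 3 · 5.
It suffices to check that the order of 25 is not a proper divisor of 60: compute 25^(60/q) for q ∈ {2, 3, 5}.
25^30 ≡ 1 (mod 61)  [q = 2: ≡ 1 ✗]
25^20 ≡ 13 (mod 61)  [q = 3: ≢ 1 ✓]
25^12 ≡ 34 (mod 61)  [q = 5: ≢ 1 ✓]
Since 25^30 ≡ 1, the order of 25 divides 30 < 60, so 25 is not a primitive root.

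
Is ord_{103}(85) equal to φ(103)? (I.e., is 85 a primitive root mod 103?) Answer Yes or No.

Yes

φ(103) = 103 − 1 = 102 = 2 · 3 · 17.
Test 85^(102/q) mod 103 for each prime factor q of 102:
85^51 ≡ 102 (mod 103)  [q = 2: ≢ 1 ✓]
85^34 ≡ 46 (mod 103)  [q = 3: ≢ 1 ✓]
85^6 ≡ 79 (mod 103)  [q = 17: ≢ 1 ✓]
Every test exponent gives a nontrivial residue, hence 85 generates the full group.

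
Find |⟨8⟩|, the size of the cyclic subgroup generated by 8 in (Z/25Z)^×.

Since 8 ∈ (Z/25Z)^×, its order divides φ(25) = φ(5^2) = 5·(5−1) = 20 = 2^2 · 5.
Divisors of 20: 1, 2, 4, 5, 10, 20.
Compute 8^d (mod 25) for the divisors d until we hit 1:
8^1 ≡ 8 (mod 25)
8^2 ≡ 14 (mod 25)
8^4 ≡ 21 (mod 25)
8^5 ≡ 18 (mod 25)
8^10 ≡ 24 (mod 25)
8^20 ≡ 1 (mod 25) ✓
Therefore the multiplicative order of 8 modulo 25 is 20.

20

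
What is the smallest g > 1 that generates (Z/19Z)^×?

2

φ(19) = 19 − 1 = 18 = 2 · 3^2.
Test candidates g = 2, 3, … against the prime factors q ∈ {2, 3} of φ(19): g is a generator iff g^(18/q) ≢ 1 for every such q.
g = 2: 2^9 ≡ 18; 2^6 ≡ 7 — none is 1, so 2 is a primitive root.
Hence the least primitive root of 19 is 2.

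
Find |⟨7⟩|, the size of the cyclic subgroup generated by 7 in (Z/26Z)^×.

12

By Lagrange's theorem, ord_26(7) divides φ(26) = φ(2)·φ(13) = 1·12 = 12 = 2^2 · 3.
Divisors of 12: 1, 2, 3, 4, 6, 12.
Check 7^d mod 26 for each divisor in increasing order:
7^1 ≡ 7 (mod 26)
7^2 ≡ 23 (mod 26)
7^3 ≡ 5 (mod 26)
7^4 ≡ 9 (mod 26)
7^6 ≡ 25 (mod 26)
7^12 ≡ 1 (mod 26) ✓
Hence ord(7) = 12.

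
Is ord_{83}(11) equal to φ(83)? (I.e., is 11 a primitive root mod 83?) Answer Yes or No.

φ(83) = 83 − 1 = 82 = 2 · 41.
Test 11^(82/q) mod 83 for each prime factor q of 82:
11^41 ≡ 1 (mod 83)  [q = 2: ≡ 1 ✗]
11^2 ≡ 38 (mod 83)  [q = 41: ≢ 1 ✓]
The check at q = 2 fails, so 11 generates a proper subgroup.

No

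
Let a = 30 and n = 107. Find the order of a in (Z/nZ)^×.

ord(30) | φ(107) = 107 − 1 = 106 = 2 · 53.
Divisors of 106: 1, 2, 53, 106.
Check 30^d mod 107 for each divisor in increasing order:
30^1 ≡ 30 (mod 107)
30^2 ≡ 44 (mod 107)
30^53 ≡ 1 (mod 107) ✓
Therefore the multiplicative order of 30 modulo 107 is 53.

53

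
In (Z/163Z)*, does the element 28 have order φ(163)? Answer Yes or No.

φ(163) = 163 − 1 = 162 = 2 · 3^4.
28 is a primitive root mod 163 iff 28^(φ(163)/q) ≢ 1 for every prime q | φ(163), i.e. q ∈ {2, 3}.
28^81 ≡ 162 (mod 163)  [q = 2: ≢ 1 ✓]
28^54 ≡ 1 (mod 163)  [q = 3: ≡ 1 ✗]
28^54 ≡ 1 shows ord(28) | 54, strictly less than φ(163); not a primitive root.

No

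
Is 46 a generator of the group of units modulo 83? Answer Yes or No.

Yes

φ(83) = 83 − 1 = 82 = 2 · 41.
Test 46^(82/q) mod 83 for each prime factor q of 82:
46^41 ≡ 82 (mod 83)  [q = 2: ≢ 1 ✓]
46^2 ≡ 41 (mod 83)  [q = 41: ≢ 1 ✓]
None equal 1, so ord_83(46) = 82: 46 is a primitive root.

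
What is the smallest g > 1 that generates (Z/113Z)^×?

3

φ(113) = 113 − 1 = 112 = 2^4 · 7.
g is a primitive root iff g^(112/q) ≢ 1 (mod 113) for each prime q ∈ {2, 7}.
g = 2: 2^56 ≡ 1 — hits 1, so not a primitive root.
g = 3: 3^56 ≡ 112; 3^16 ≡ 49 — none is 1, so 3 is a primitive root.
So 3 is the smallest generator of (Z/113Z)^×.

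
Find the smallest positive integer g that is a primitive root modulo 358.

φ(358) = φ(2)·φ(179) = 1·178 = 178 = 2 · 89.
g is a primitive root iff g^(178/q) ≢ 1 (mod 358) for each prime q ∈ {2, 89}.
g = 2: gcd(2, 358) = 2 > 1, not a unit — skip.
g = 3: 3^89 ≡ 1 — hits 1, so not a primitive root.
g = 4: gcd(4, 358) = 2 > 1, not a unit — skip.
g = 5: 5^89 ≡ 1 — hits 1, so not a primitive root.
g = 6: gcd(6, 358) = 2 > 1, not a unit — skip.
g = 7: 7^89 ≡ 357; 7^2 ≡ 49 — none is 1, so 7 is a primitive root.
Hence the least primitive root of 358 is 7.

7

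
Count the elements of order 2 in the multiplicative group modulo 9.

φ(9) = φ(3^2) = 3·(3−1) = 6 = 2 · 3.
(Z/9Z)^× is cyclic (|G| = 6); a cyclic group of order m has exactly φ(d) elements of each order d | m, and none otherwise.
2 | 6, and φ(2) = 2 − 1 = 1.

1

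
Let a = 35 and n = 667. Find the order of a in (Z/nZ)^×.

ord(35) | φ(667) = φ(23·29) = (23−1)·(29−1) = 22·28 = 616 = 2^3 · 7 · 11.
Divisors of 616: 1, 2, 4, 7, 8, 11, 14, 22, 28, 44, 56, 77, 88, 154, 308, 616.
Evaluate successive powers at the divisors of 616:
35^1 ≡ 35
35^2 ≡ 558
35^4 ≡ 542
35^7 ≡ 637
35^8 ≡ 284
35^11 ≡ 415
35^14 ≡ 233
35^22 ≡ 139
35^28 ≡ 262
35^44 ≡ 645
35^56 ≡ 610
35^77 ≡ 231
35^88 ≡ 484
35^154 ≡ 1
Hence ord(35) = 154.

154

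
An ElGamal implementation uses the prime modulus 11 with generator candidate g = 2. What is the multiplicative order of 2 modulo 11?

10

The order of 2 must divide φ(11) = 11 − 1 = 10 = 2 · 5.
Divisors of 10: 1, 2, 5, 10.
Test each divisor d:
2^1 ≡ 2 (mod 11)
2^2 ≡ 4 (mod 11)
2^5 ≡ 10 (mod 11)
2^10 ≡ 1 (mod 11) ✓
Hence ord(2) = 10.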